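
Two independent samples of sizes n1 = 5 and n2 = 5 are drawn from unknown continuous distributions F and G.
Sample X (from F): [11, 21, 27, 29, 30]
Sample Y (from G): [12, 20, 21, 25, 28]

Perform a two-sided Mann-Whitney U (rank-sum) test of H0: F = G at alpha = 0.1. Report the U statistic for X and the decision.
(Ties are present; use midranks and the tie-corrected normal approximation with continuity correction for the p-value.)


Step 1: Combine and sort all 10 observations; assign midranks.
sorted (value, group): (11,X), (12,Y), (20,Y), (21,X), (21,Y), (25,Y), (27,X), (28,Y), (29,X), (30,X)
ranks: 11->1, 12->2, 20->3, 21->4.5, 21->4.5, 25->6, 27->7, 28->8, 29->9, 30->10
Step 2: Rank sum for X: R1 = 1 + 4.5 + 7 + 9 + 10 = 31.5.
Step 3: U_X = R1 - n1(n1+1)/2 = 31.5 - 5*6/2 = 31.5 - 15 = 16.5.
       U_Y = n1*n2 - U_X = 25 - 16.5 = 8.5.
Step 4: Ties are present, so use the tie-corrected normal approximation (with continuity correction) for the p-value.
Step 5: p-value = 0.463344; compare to alpha = 0.1. fail to reject H0.

U_X = 16.5, p = 0.463344, fail to reject H0 at alpha = 0.1.


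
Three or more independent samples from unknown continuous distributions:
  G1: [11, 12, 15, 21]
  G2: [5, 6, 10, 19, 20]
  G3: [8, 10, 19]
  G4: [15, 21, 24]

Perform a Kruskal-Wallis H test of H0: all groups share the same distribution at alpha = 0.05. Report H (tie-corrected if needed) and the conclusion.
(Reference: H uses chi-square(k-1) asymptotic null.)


Step 1: Combine all N = 15 observations and assign midranks.
sorted (value, group, rank): (5,G2,1), (6,G2,2), (8,G3,3), (10,G2,4.5), (10,G3,4.5), (11,G1,6), (12,G1,7), (15,G1,8.5), (15,G4,8.5), (19,G2,10.5), (19,G3,10.5), (20,G2,12), (21,G1,13.5), (21,G4,13.5), (24,G4,15)
Step 2: Sum ranks within each group.
R_1 = 35 (n_1 = 4)
R_2 = 30 (n_2 = 5)
R_3 = 18 (n_3 = 3)
R_4 = 37 (n_4 = 3)
Step 3: H = 12/(N(N+1)) * sum(R_i^2/n_i) - 3(N+1)
     = 12/(15*16) * (35^2/4 + 30^2/5 + 18^2/3 + 37^2/3) - 3*16
     = 0.050000 * 1050.58 - 48
     = 4.529167.
Step 4: Ties present; correction factor C = 1 - 24/(15^3 - 15) = 0.992857. Corrected H = 4.529167 / 0.992857 = 4.561751.
Step 5: Under H0, H ~ chi^2(3); p-value = 0.206848.
Step 6: alpha = 0.05. fail to reject H0.

H = 4.5618, df = 3, p = 0.206848, fail to reject H0.


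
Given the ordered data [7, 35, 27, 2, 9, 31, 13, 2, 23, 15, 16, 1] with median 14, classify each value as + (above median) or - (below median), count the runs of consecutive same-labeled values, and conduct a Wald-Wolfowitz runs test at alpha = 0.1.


Step 1: Compute median = 14; label A = above, B = below.
Labels in order: BAABBABBAAAB  (n_A = 6, n_B = 6)
Step 2: Count runs R = 7.
Step 3: Under H0 (random ordering), E[R] = 2*n_A*n_B/(n_A+n_B) + 1 = 2*6*6/12 + 1 = 7.0000.
        Var[R] = 2*n_A*n_B*(2*n_A*n_B - n_A - n_B) / ((n_A+n_B)^2 * (n_A+n_B-1)) = 4320/1584 = 2.7273.
        SD[R] = 1.6514.
Step 4: R = E[R], so z = 0 with no continuity correction.
Step 5: Two-sided p-value via normal approximation = 2*(1 - Phi(|z|)) = 1.000000.
Step 6: alpha = 0.1. fail to reject H0.

R = 7, z = 0.0000, p = 1.000000, fail to reject H0.


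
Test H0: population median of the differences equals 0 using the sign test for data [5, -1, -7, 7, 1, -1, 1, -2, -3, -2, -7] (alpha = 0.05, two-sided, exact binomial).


Step 1: Discard zero differences. Original n = 11; n_eff = number of nonzero differences = 11.
Nonzero differences (with sign): +5, -1, -7, +7, +1, -1, +1, -2, -3, -2, -7
Step 2: Count signs: positive = 4, negative = 7.
Step 3: Under H0: P(positive) = 0.5, so the number of positives S ~ Bin(11, 0.5).
Step 4: Two-sided exact p-value = sum of Bin(11,0.5) probabilities at or below the observed probability = 0.548828.
Step 5: alpha = 0.05. fail to reject H0.

n_eff = 11, pos = 4, neg = 7, p = 0.548828, fail to reject H0.


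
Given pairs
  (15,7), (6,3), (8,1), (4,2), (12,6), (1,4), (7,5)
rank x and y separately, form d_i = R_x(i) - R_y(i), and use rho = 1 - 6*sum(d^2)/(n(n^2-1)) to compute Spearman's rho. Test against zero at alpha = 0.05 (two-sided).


Step 1: Rank x and y separately (midranks; no ties here).
rank(x): 15->7, 6->3, 8->5, 4->2, 12->6, 1->1, 7->4
rank(y): 7->7, 3->3, 1->1, 2->2, 6->6, 4->4, 5->5
Step 2: d_i = R_x(i) - R_y(i); compute d_i^2.
  (7-7)^2=0, (3-3)^2=0, (5-1)^2=16, (2-2)^2=0, (6-6)^2=0, (1-4)^2=9, (4-5)^2=1
sum(d^2) = 26.
Step 3: rho = 1 - 6*26 / (7*(7^2 - 1)) = 1 - 156/336 = 0.535714.
Step 4: Under H0, t = rho * sqrt((n-2)/(1-rho^2)) = 1.4186 ~ t(5).
Step 5: Two-sided p-value from the t-distribution with 5 df = 0.215217.
Step 6: alpha = 0.05. fail to reject H0.

rho = 0.5357, p = 0.215217, fail to reject H0 at alpha = 0.05.


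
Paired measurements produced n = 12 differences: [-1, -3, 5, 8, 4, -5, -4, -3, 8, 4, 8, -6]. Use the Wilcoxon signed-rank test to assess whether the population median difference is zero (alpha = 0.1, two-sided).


Step 1: Drop any zero differences (none here) and take |d_i|.
|d| = [1, 3, 5, 8, 4, 5, 4, 3, 8, 4, 8, 6]
Step 2: Midrank |d_i| (ties get averaged ranks).
ranks: |1|->1, |3|->2.5, |5|->7.5, |8|->11, |4|->5, |5|->7.5, |4|->5, |3|->2.5, |8|->11, |4|->5, |8|->11, |6|->9
Step 3: Attach original signs; sum ranks with positive sign and with negative sign.
W+ = 7.5 + 11 + 5 + 11 + 5 + 11 = 50.5
W- = 1 + 2.5 + 7.5 + 5 + 2.5 + 9 = 27.5
(Check: W+ + W- = 78 should equal n(n+1)/2 = 78.)
Step 4: Test statistic W = min(W+, W-) = 27.5.
Step 5: Ties in |d|, so use the tie-corrected normal approximation.
        E[W] = n(n+1)/4 = 12*13/4 = 39.
        Tie groups: |d|=3 (t=2), |d|=4 (t=3), |d|=5 (t=2), |d|=8 (t=3); sum(t^3 - t) = 60.
        Var[W] = n(n+1)(2n+1)/24 - sum(t^3-t)/48 = 3900/24 - 60/48 = 161.25.
        z = (W - E[W]) / sqrt(Var[W]) = (27.5 - 39) / 12.6984 = -0.9056.
        Two-sided p = 2*Phi(z) = 0.365135.
Step 6: alpha = 0.1. fail to reject H0.

W+ = 50.5, W- = 27.5, W = min = 27.5, p = 0.365135, fail to reject H0.


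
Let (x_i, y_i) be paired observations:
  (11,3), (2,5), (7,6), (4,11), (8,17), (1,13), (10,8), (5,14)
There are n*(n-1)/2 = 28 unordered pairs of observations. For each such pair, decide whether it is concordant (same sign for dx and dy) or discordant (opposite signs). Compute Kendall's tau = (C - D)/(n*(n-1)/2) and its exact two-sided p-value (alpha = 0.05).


Step 1: Enumerate the 28 unordered pairs (i,j) with i<j and classify each by sign(x_j-x_i) * sign(y_j-y_i).
  (1,2):dx=-9,dy=+2->D; (1,3):dx=-4,dy=+3->D; (1,4):dx=-7,dy=+8->D; (1,5):dx=-3,dy=+14->D
  (1,6):dx=-10,dy=+10->D; (1,7):dx=-1,dy=+5->D; (1,8):dx=-6,dy=+11->D; (2,3):dx=+5,dy=+1->C
  (2,4):dx=+2,dy=+6->C; (2,5):dx=+6,dy=+12->C; (2,6):dx=-1,dy=+8->D; (2,7):dx=+8,dy=+3->C
  (2,8):dx=+3,dy=+9->C; (3,4):dx=-3,dy=+5->D; (3,5):dx=+1,dy=+11->C; (3,6):dx=-6,dy=+7->D
  (3,7):dx=+3,dy=+2->C; (3,8):dx=-2,dy=+8->D; (4,5):dx=+4,dy=+6->C; (4,6):dx=-3,dy=+2->D
  (4,7):dx=+6,dy=-3->D; (4,8):dx=+1,dy=+3->C; (5,6):dx=-7,dy=-4->C; (5,7):dx=+2,dy=-9->D
  (5,8):dx=-3,dy=-3->C; (6,7):dx=+9,dy=-5->D; (6,8):dx=+4,dy=+1->C; (7,8):dx=-5,dy=+6->D
Step 2: C = 12, D = 16, total pairs = 28.
Step 3: tau = (C - D)/(n(n-1)/2) = (12 - 16)/28 = -0.142857.
Step 4: Exact two-sided p-value (enumerate n! = 40320 permutations of y under H0): p = 0.719544.
Step 5: alpha = 0.05. fail to reject H0.

tau_b = -0.1429 (C=12, D=16), p = 0.719544, fail to reject H0.


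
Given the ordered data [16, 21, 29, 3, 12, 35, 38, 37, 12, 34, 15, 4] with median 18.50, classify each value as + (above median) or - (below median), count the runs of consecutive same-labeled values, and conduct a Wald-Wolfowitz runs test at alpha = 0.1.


Step 1: Compute median = 18.50; label A = above, B = below.
Labels in order: BAABBAAABABB  (n_A = 6, n_B = 6)
Step 2: Count runs R = 7.
Step 3: Under H0 (random ordering), E[R] = 2*n_A*n_B/(n_A+n_B) + 1 = 2*6*6/12 + 1 = 7.0000.
        Var[R] = 2*n_A*n_B*(2*n_A*n_B - n_A - n_B) / ((n_A+n_B)^2 * (n_A+n_B-1)) = 4320/1584 = 2.7273.
        SD[R] = 1.6514.
Step 4: R = E[R], so z = 0 with no continuity correction.
Step 5: Two-sided p-value via normal approximation = 2*(1 - Phi(|z|)) = 1.000000.
Step 6: alpha = 0.1. fail to reject H0.

R = 7, z = 0.0000, p = 1.000000, fail to reject H0.


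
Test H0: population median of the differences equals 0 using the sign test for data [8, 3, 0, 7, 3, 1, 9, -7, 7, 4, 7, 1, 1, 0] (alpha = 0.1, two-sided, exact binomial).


Step 1: Discard zero differences. Original n = 14; n_eff = number of nonzero differences = 12.
Nonzero differences (with sign): +8, +3, +7, +3, +1, +9, -7, +7, +4, +7, +1, +1
Step 2: Count signs: positive = 11, negative = 1.
Step 3: Under H0: P(positive) = 0.5, so the number of positives S ~ Bin(12, 0.5).
Step 4: Two-sided exact p-value = sum of Bin(12,0.5) probabilities at or below the observed probability = 0.006348.
Step 5: alpha = 0.1. reject H0.

n_eff = 12, pos = 11, neg = 1, p = 0.006348, reject H0.


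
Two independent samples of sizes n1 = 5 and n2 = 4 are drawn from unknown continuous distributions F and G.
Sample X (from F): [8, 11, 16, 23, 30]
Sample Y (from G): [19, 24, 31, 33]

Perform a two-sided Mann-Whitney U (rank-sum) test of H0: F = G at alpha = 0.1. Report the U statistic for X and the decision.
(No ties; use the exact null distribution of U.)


Step 1: Combine and sort all 9 observations; assign midranks.
sorted (value, group): (8,X), (11,X), (16,X), (19,Y), (23,X), (24,Y), (30,X), (31,Y), (33,Y)
ranks: 8->1, 11->2, 16->3, 19->4, 23->5, 24->6, 30->7, 31->8, 33->9
Step 2: Rank sum for X: R1 = 1 + 2 + 3 + 5 + 7 = 18.
Step 3: U_X = R1 - n1(n1+1)/2 = 18 - 5*6/2 = 18 - 15 = 3.
       U_Y = n1*n2 - U_X = 20 - 3 = 17.
Step 4: No ties, so the exact null distribution of U (based on enumerating the C(9,5) = 126 equally likely rank assignments) gives the two-sided p-value.
Step 5: p-value = 0.111111; compare to alpha = 0.1. fail to reject H0.

U_X = 3, p = 0.111111, fail to reject H0 at alpha = 0.1.


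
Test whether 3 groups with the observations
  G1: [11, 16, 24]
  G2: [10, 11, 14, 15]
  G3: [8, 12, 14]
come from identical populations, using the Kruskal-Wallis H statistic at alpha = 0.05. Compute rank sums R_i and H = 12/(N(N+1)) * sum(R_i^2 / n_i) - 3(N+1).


Step 1: Combine all N = 10 observations and assign midranks.
sorted (value, group, rank): (8,G3,1), (10,G2,2), (11,G1,3.5), (11,G2,3.5), (12,G3,5), (14,G2,6.5), (14,G3,6.5), (15,G2,8), (16,G1,9), (24,G1,10)
Step 2: Sum ranks within each group.
R_1 = 22.5 (n_1 = 3)
R_2 = 20 (n_2 = 4)
R_3 = 12.5 (n_3 = 3)
Step 3: H = 12/(N(N+1)) * sum(R_i^2/n_i) - 3(N+1)
     = 12/(10*11) * (22.5^2/3 + 20^2/4 + 12.5^2/3) - 3*11
     = 0.109091 * 320.833 - 33
     = 2.000000.
Step 4: Ties present; correction factor C = 1 - 12/(10^3 - 10) = 0.987879. Corrected H = 2.000000 / 0.987879 = 2.024540.
Step 5: Under H0, H ~ chi^2(2); p-value = 0.363393.
Step 6: alpha = 0.05. fail to reject H0.

H = 2.0245, df = 2, p = 0.363393, fail to reject H0.


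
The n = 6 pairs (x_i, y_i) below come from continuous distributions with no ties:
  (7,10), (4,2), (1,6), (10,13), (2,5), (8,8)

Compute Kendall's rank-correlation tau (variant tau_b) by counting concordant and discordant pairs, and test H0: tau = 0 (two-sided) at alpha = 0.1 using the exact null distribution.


Step 1: Enumerate the 15 unordered pairs (i,j) with i<j and classify each by sign(x_j-x_i) * sign(y_j-y_i).
  (1,2):dx=-3,dy=-8->C; (1,3):dx=-6,dy=-4->C; (1,4):dx=+3,dy=+3->C; (1,5):dx=-5,dy=-5->C
  (1,6):dx=+1,dy=-2->D; (2,3):dx=-3,dy=+4->D; (2,4):dx=+6,dy=+11->C; (2,5):dx=-2,dy=+3->D
  (2,6):dx=+4,dy=+6->C; (3,4):dx=+9,dy=+7->C; (3,5):dx=+1,dy=-1->D; (3,6):dx=+7,dy=+2->C
  (4,5):dx=-8,dy=-8->C; (4,6):dx=-2,dy=-5->C; (5,6):dx=+6,dy=+3->C
Step 2: C = 11, D = 4, total pairs = 15.
Step 3: tau = (C - D)/(n(n-1)/2) = (11 - 4)/15 = 0.466667.
Step 4: Exact two-sided p-value (enumerate n! = 720 permutations of y under H0): p = 0.272222.
Step 5: alpha = 0.1. fail to reject H0.

tau_b = 0.4667 (C=11, D=4), p = 0.272222, fail to reject H0.


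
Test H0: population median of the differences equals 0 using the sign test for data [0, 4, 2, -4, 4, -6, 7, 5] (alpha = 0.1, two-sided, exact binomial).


Step 1: Discard zero differences. Original n = 8; n_eff = number of nonzero differences = 7.
Nonzero differences (with sign): +4, +2, -4, +4, -6, +7, +5
Step 2: Count signs: positive = 5, negative = 2.
Step 3: Under H0: P(positive) = 0.5, so the number of positives S ~ Bin(7, 0.5).
Step 4: Two-sided exact p-value = sum of Bin(7,0.5) probabilities at or below the observed probability = 0.453125.
Step 5: alpha = 0.1. fail to reject H0.

n_eff = 7, pos = 5, neg = 2, p = 0.453125, fail to reject H0.


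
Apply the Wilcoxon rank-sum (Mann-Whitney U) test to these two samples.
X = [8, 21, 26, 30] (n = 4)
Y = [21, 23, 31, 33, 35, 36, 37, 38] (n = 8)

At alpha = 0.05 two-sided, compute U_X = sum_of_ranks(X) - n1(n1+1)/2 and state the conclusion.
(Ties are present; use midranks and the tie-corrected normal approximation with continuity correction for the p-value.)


Step 1: Combine and sort all 12 observations; assign midranks.
sorted (value, group): (8,X), (21,X), (21,Y), (23,Y), (26,X), (30,X), (31,Y), (33,Y), (35,Y), (36,Y), (37,Y), (38,Y)
ranks: 8->1, 21->2.5, 21->2.5, 23->4, 26->5, 30->6, 31->7, 33->8, 35->9, 36->10, 37->11, 38->12
Step 2: Rank sum for X: R1 = 1 + 2.5 + 5 + 6 = 14.5.
Step 3: U_X = R1 - n1(n1+1)/2 = 14.5 - 4*5/2 = 14.5 - 10 = 4.5.
       U_Y = n1*n2 - U_X = 32 - 4.5 = 27.5.
Step 4: Ties are present, so use the tie-corrected normal approximation (with continuity correction) for the p-value.
Step 5: p-value = 0.061271; compare to alpha = 0.05. fail to reject H0.

U_X = 4.5, p = 0.061271, fail to reject H0 at alpha = 0.05.


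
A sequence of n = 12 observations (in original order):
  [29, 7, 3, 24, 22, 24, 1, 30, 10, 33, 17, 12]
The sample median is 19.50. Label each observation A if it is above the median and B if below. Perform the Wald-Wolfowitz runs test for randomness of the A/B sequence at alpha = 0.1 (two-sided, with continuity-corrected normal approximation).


Step 1: Compute median = 19.50; label A = above, B = below.
Labels in order: ABBAAABABABB  (n_A = 6, n_B = 6)
Step 2: Count runs R = 8.
Step 3: Under H0 (random ordering), E[R] = 2*n_A*n_B/(n_A+n_B) + 1 = 2*6*6/12 + 1 = 7.0000.
        Var[R] = 2*n_A*n_B*(2*n_A*n_B - n_A - n_B) / ((n_A+n_B)^2 * (n_A+n_B-1)) = 4320/1584 = 2.7273.
        SD[R] = 1.6514.
Step 4: Continuity-corrected z = (R - 0.5 - E[R]) / SD[R] = (8 - 0.5 - 7.0000) / 1.6514 = 0.3028.
Step 5: Two-sided p-value via normal approximation = 2*(1 - Phi(|z|)) = 0.762069.
Step 6: alpha = 0.1. fail to reject H0.

R = 8, z = 0.3028, p = 0.762069, fail to reject H0.


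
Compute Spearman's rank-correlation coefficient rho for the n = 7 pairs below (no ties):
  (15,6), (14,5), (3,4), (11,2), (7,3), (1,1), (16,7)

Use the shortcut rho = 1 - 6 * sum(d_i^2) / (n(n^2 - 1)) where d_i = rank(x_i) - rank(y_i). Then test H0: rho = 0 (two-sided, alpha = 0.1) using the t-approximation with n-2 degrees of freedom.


Step 1: Rank x and y separately (midranks; no ties here).
rank(x): 15->6, 14->5, 3->2, 11->4, 7->3, 1->1, 16->7
rank(y): 6->6, 5->5, 4->4, 2->2, 3->3, 1->1, 7->7
Step 2: d_i = R_x(i) - R_y(i); compute d_i^2.
  (6-6)^2=0, (5-5)^2=0, (2-4)^2=4, (4-2)^2=4, (3-3)^2=0, (1-1)^2=0, (7-7)^2=0
sum(d^2) = 8.
Step 3: rho = 1 - 6*8 / (7*(7^2 - 1)) = 1 - 48/336 = 0.857143.
Step 4: Under H0, t = rho * sqrt((n-2)/(1-rho^2)) = 3.7210 ~ t(5).
Step 5: Two-sided p-value from the t-distribution with 5 df = 0.013697.
Step 6: alpha = 0.1. reject H0.

rho = 0.8571, p = 0.013697, reject H0 at alpha = 0.1.


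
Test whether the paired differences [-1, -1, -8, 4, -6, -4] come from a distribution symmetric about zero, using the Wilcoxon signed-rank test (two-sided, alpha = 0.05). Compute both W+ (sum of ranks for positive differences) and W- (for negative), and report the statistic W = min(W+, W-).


Step 1: Drop any zero differences (none here) and take |d_i|.
|d| = [1, 1, 8, 4, 6, 4]
Step 2: Midrank |d_i| (ties get averaged ranks).
ranks: |1|->1.5, |1|->1.5, |8|->6, |4|->3.5, |6|->5, |4|->3.5
Step 3: Attach original signs; sum ranks with positive sign and with negative sign.
W+ = 3.5 = 3.5
W- = 1.5 + 1.5 + 6 + 5 + 3.5 = 17.5
(Check: W+ + W- = 21 should equal n(n+1)/2 = 21.)
Step 4: Test statistic W = min(W+, W-) = 3.5.
Step 5: Ties in |d|, so use the tie-corrected normal approximation.
        E[W] = n(n+1)/4 = 6*7/4 = 10.5.
        Tie groups: |d|=1 (t=2), |d|=4 (t=2); sum(t^3 - t) = 12.
        Var[W] = n(n+1)(2n+1)/24 - sum(t^3-t)/48 = 546/24 - 12/48 = 22.5.
        z = (W - E[W]) / sqrt(Var[W]) = (3.5 - 10.5) / 4.7434 = -1.4757.
        Two-sided p = 2*Phi(z) = 0.140017.
Step 6: alpha = 0.05. fail to reject H0.

W+ = 3.5, W- = 17.5, W = min = 3.5, p = 0.140017, fail to reject H0.


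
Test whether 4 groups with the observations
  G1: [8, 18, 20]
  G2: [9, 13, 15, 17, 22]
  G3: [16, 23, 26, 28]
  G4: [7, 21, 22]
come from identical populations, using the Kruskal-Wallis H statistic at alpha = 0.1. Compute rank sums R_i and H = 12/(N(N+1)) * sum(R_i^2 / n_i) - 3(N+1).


Step 1: Combine all N = 15 observations and assign midranks.
sorted (value, group, rank): (7,G4,1), (8,G1,2), (9,G2,3), (13,G2,4), (15,G2,5), (16,G3,6), (17,G2,7), (18,G1,8), (20,G1,9), (21,G4,10), (22,G2,11.5), (22,G4,11.5), (23,G3,13), (26,G3,14), (28,G3,15)
Step 2: Sum ranks within each group.
R_1 = 19 (n_1 = 3)
R_2 = 30.5 (n_2 = 5)
R_3 = 48 (n_3 = 4)
R_4 = 22.5 (n_4 = 3)
Step 3: H = 12/(N(N+1)) * sum(R_i^2/n_i) - 3(N+1)
     = 12/(15*16) * (19^2/3 + 30.5^2/5 + 48^2/4 + 22.5^2/3) - 3*16
     = 0.050000 * 1051.13 - 48
     = 4.556667.
Step 4: Ties present; correction factor C = 1 - 6/(15^3 - 15) = 0.998214. Corrected H = 4.556667 / 0.998214 = 4.564818.
Step 5: Under H0, H ~ chi^2(3); p-value = 0.206581.
Step 6: alpha = 0.1. fail to reject H0.

H = 4.5648, df = 3, p = 0.206581, fail to reject H0.


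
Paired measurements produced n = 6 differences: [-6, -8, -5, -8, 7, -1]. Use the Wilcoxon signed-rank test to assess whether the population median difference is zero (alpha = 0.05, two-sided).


Step 1: Drop any zero differences (none here) and take |d_i|.
|d| = [6, 8, 5, 8, 7, 1]
Step 2: Midrank |d_i| (ties get averaged ranks).
ranks: |6|->3, |8|->5.5, |5|->2, |8|->5.5, |7|->4, |1|->1
Step 3: Attach original signs; sum ranks with positive sign and with negative sign.
W+ = 4 = 4
W- = 3 + 5.5 + 2 + 5.5 + 1 = 17
(Check: W+ + W- = 21 should equal n(n+1)/2 = 21.)
Step 4: Test statistic W = min(W+, W-) = 4.
Step 5: Ties in |d|, so use the tie-corrected normal approximation.
        E[W] = n(n+1)/4 = 6*7/4 = 10.5.
        Tie groups: |d|=8 (t=2); sum(t^3 - t) = 6.
        Var[W] = n(n+1)(2n+1)/24 - sum(t^3-t)/48 = 546/24 - 6/48 = 22.625.
        z = (W - E[W]) / sqrt(Var[W]) = (4 - 10.5) / 4.7566 = -1.3665.
        Two-sided p = 2*Phi(z) = 0.171773.
Step 6: alpha = 0.05. fail to reject H0.

W+ = 4, W- = 17, W = min = 4, p = 0.171773, fail to reject H0.


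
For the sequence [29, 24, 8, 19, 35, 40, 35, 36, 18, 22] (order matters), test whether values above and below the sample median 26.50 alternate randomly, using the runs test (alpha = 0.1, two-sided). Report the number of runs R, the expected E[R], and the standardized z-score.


Step 1: Compute median = 26.50; label A = above, B = below.
Labels in order: ABBBAAAABB  (n_A = 5, n_B = 5)
Step 2: Count runs R = 4.
Step 3: Under H0 (random ordering), E[R] = 2*n_A*n_B/(n_A+n_B) + 1 = 2*5*5/10 + 1 = 6.0000.
        Var[R] = 2*n_A*n_B*(2*n_A*n_B - n_A - n_B) / ((n_A+n_B)^2 * (n_A+n_B-1)) = 2000/900 = 2.2222.
        SD[R] = 1.4907.
Step 4: Continuity-corrected z = (R + 0.5 - E[R]) / SD[R] = (4 + 0.5 - 6.0000) / 1.4907 = -1.0062.
Step 5: Two-sided p-value via normal approximation = 2*(1 - Phi(|z|)) = 0.314305.
Step 6: alpha = 0.1. fail to reject H0.

R = 4, z = -1.0062, p = 0.314305, fail to reject H0.


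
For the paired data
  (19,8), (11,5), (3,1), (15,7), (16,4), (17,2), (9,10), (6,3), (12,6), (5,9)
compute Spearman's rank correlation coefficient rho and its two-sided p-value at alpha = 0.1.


Step 1: Rank x and y separately (midranks; no ties here).
rank(x): 19->10, 11->5, 3->1, 15->7, 16->8, 17->9, 9->4, 6->3, 12->6, 5->2
rank(y): 8->8, 5->5, 1->1, 7->7, 4->4, 2->2, 10->10, 3->3, 6->6, 9->9
Step 2: d_i = R_x(i) - R_y(i); compute d_i^2.
  (10-8)^2=4, (5-5)^2=0, (1-1)^2=0, (7-7)^2=0, (8-4)^2=16, (9-2)^2=49, (4-10)^2=36, (3-3)^2=0, (6-6)^2=0, (2-9)^2=49
sum(d^2) = 154.
Step 3: rho = 1 - 6*154 / (10*(10^2 - 1)) = 1 - 924/990 = 0.066667.
Step 4: Under H0, t = rho * sqrt((n-2)/(1-rho^2)) = 0.1890 ~ t(8).
Step 5: Two-sided p-value from the t-distribution with 8 df = 0.854813.
Step 6: alpha = 0.1. fail to reject H0.

rho = 0.0667, p = 0.854813, fail to reject H0 at alpha = 0.1.


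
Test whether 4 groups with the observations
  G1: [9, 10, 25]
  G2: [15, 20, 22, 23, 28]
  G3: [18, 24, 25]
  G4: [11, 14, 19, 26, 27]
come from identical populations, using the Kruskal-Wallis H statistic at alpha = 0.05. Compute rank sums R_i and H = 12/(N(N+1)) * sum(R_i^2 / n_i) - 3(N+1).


Step 1: Combine all N = 16 observations and assign midranks.
sorted (value, group, rank): (9,G1,1), (10,G1,2), (11,G4,3), (14,G4,4), (15,G2,5), (18,G3,6), (19,G4,7), (20,G2,8), (22,G2,9), (23,G2,10), (24,G3,11), (25,G1,12.5), (25,G3,12.5), (26,G4,14), (27,G4,15), (28,G2,16)
Step 2: Sum ranks within each group.
R_1 = 15.5 (n_1 = 3)
R_2 = 48 (n_2 = 5)
R_3 = 29.5 (n_3 = 3)
R_4 = 43 (n_4 = 5)
Step 3: H = 12/(N(N+1)) * sum(R_i^2/n_i) - 3(N+1)
     = 12/(16*17) * (15.5^2/3 + 48^2/5 + 29.5^2/3 + 43^2/5) - 3*17
     = 0.044118 * 1200.77 - 51
     = 1.975000.
Step 4: Ties present; correction factor C = 1 - 6/(16^3 - 16) = 0.998529. Corrected H = 1.975000 / 0.998529 = 1.977909.
Step 5: Under H0, H ~ chi^2(3); p-value = 0.577004.
Step 6: alpha = 0.05. fail to reject H0.

H = 1.9779, df = 3, p = 0.577004, fail to reject H0.


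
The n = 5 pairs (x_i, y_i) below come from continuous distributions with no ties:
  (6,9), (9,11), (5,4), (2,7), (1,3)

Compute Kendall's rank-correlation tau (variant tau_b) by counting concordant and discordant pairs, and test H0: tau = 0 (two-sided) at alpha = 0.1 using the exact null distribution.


Step 1: Enumerate the 10 unordered pairs (i,j) with i<j and classify each by sign(x_j-x_i) * sign(y_j-y_i).
  (1,2):dx=+3,dy=+2->C; (1,3):dx=-1,dy=-5->C; (1,4):dx=-4,dy=-2->C; (1,5):dx=-5,dy=-6->C
  (2,3):dx=-4,dy=-7->C; (2,4):dx=-7,dy=-4->C; (2,5):dx=-8,dy=-8->C; (3,4):dx=-3,dy=+3->D
  (3,5):dx=-4,dy=-1->C; (4,5):dx=-1,dy=-4->C
Step 2: C = 9, D = 1, total pairs = 10.
Step 3: tau = (C - D)/(n(n-1)/2) = (9 - 1)/10 = 0.800000.
Step 4: Exact two-sided p-value (enumerate n! = 120 permutations of y under H0): p = 0.083333.
Step 5: alpha = 0.1. reject H0.

tau_b = 0.8000 (C=9, D=1), p = 0.083333, reject H0.


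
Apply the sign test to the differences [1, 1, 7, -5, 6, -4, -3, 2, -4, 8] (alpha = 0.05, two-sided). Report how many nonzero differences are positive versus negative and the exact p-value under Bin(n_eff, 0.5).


Step 1: Discard zero differences. Original n = 10; n_eff = number of nonzero differences = 10.
Nonzero differences (with sign): +1, +1, +7, -5, +6, -4, -3, +2, -4, +8
Step 2: Count signs: positive = 6, negative = 4.
Step 3: Under H0: P(positive) = 0.5, so the number of positives S ~ Bin(10, 0.5).
Step 4: Two-sided exact p-value = sum of Bin(10,0.5) probabilities at or below the observed probability = 0.753906.
Step 5: alpha = 0.05. fail to reject H0.

n_eff = 10, pos = 6, neg = 4, p = 0.753906, fail to reject H0.


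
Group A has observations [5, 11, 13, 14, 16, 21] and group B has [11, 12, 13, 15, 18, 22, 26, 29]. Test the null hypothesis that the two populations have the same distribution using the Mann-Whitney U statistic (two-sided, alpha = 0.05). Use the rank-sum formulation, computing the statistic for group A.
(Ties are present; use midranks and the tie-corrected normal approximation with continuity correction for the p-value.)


Step 1: Combine and sort all 14 observations; assign midranks.
sorted (value, group): (5,X), (11,X), (11,Y), (12,Y), (13,X), (13,Y), (14,X), (15,Y), (16,X), (18,Y), (21,X), (22,Y), (26,Y), (29,Y)
ranks: 5->1, 11->2.5, 11->2.5, 12->4, 13->5.5, 13->5.5, 14->7, 15->8, 16->9, 18->10, 21->11, 22->12, 26->13, 29->14
Step 2: Rank sum for X: R1 = 1 + 2.5 + 5.5 + 7 + 9 + 11 = 36.
Step 3: U_X = R1 - n1(n1+1)/2 = 36 - 6*7/2 = 36 - 21 = 15.
       U_Y = n1*n2 - U_X = 48 - 15 = 33.
Step 4: Ties are present, so use the tie-corrected normal approximation (with continuity correction) for the p-value.
Step 5: p-value = 0.271435; compare to alpha = 0.05. fail to reject H0.

U_X = 15, p = 0.271435, fail to reject H0 at alpha = 0.05.


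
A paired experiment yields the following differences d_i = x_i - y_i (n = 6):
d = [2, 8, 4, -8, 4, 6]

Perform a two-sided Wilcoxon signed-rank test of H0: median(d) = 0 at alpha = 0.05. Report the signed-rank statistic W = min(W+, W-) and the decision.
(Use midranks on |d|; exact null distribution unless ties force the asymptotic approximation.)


Step 1: Drop any zero differences (none here) and take |d_i|.
|d| = [2, 8, 4, 8, 4, 6]
Step 2: Midrank |d_i| (ties get averaged ranks).
ranks: |2|->1, |8|->5.5, |4|->2.5, |8|->5.5, |4|->2.5, |6|->4
Step 3: Attach original signs; sum ranks with positive sign and with negative sign.
W+ = 1 + 5.5 + 2.5 + 2.5 + 4 = 15.5
W- = 5.5 = 5.5
(Check: W+ + W- = 21 should equal n(n+1)/2 = 21.)
Step 4: Test statistic W = min(W+, W-) = 5.5.
Step 5: Ties in |d|, so use the tie-corrected normal approximation.
        E[W] = n(n+1)/4 = 6*7/4 = 10.5.
        Tie groups: |d|=4 (t=2), |d|=8 (t=2); sum(t^3 - t) = 12.
        Var[W] = n(n+1)(2n+1)/24 - sum(t^3-t)/48 = 546/24 - 12/48 = 22.5.
        z = (W - E[W]) / sqrt(Var[W]) = (5.5 - 10.5) / 4.7434 = -1.0541.
        Two-sided p = 2*Phi(z) = 0.291841.
Step 6: alpha = 0.05. fail to reject H0.

W+ = 15.5, W- = 5.5, W = min = 5.5, p = 0.291841, fail to reject H0.


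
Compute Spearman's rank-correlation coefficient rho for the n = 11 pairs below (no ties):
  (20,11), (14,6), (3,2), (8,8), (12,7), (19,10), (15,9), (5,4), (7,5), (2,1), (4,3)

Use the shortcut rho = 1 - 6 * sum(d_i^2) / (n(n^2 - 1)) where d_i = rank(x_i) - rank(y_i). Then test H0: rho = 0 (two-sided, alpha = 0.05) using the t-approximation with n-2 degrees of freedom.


Step 1: Rank x and y separately (midranks; no ties here).
rank(x): 20->11, 14->8, 3->2, 8->6, 12->7, 19->10, 15->9, 5->4, 7->5, 2->1, 4->3
rank(y): 11->11, 6->6, 2->2, 8->8, 7->7, 10->10, 9->9, 4->4, 5->5, 1->1, 3->3
Step 2: d_i = R_x(i) - R_y(i); compute d_i^2.
  (11-11)^2=0, (8-6)^2=4, (2-2)^2=0, (6-8)^2=4, (7-7)^2=0, (10-10)^2=0, (9-9)^2=0, (4-4)^2=0, (5-5)^2=0, (1-1)^2=0, (3-3)^2=0
sum(d^2) = 8.
Step 3: rho = 1 - 6*8 / (11*(11^2 - 1)) = 1 - 48/1320 = 0.963636.
Step 4: Under H0, t = rho * sqrt((n-2)/(1-rho^2)) = 10.8186 ~ t(9).
Step 5: Two-sided p-value from the t-distribution with 9 df = 0.000002.
Step 6: alpha = 0.05. reject H0.

rho = 0.9636, p = 0.000002, reject H0 at alpha = 0.05.


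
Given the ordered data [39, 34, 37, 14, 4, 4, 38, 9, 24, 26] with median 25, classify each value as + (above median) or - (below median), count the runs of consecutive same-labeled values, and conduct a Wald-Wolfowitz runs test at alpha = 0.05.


Step 1: Compute median = 25; label A = above, B = below.
Labels in order: AAABBBABBA  (n_A = 5, n_B = 5)
Step 2: Count runs R = 5.
Step 3: Under H0 (random ordering), E[R] = 2*n_A*n_B/(n_A+n_B) + 1 = 2*5*5/10 + 1 = 6.0000.
        Var[R] = 2*n_A*n_B*(2*n_A*n_B - n_A - n_B) / ((n_A+n_B)^2 * (n_A+n_B-1)) = 2000/900 = 2.2222.
        SD[R] = 1.4907.
Step 4: Continuity-corrected z = (R + 0.5 - E[R]) / SD[R] = (5 + 0.5 - 6.0000) / 1.4907 = -0.3354.
Step 5: Two-sided p-value via normal approximation = 2*(1 - Phi(|z|)) = 0.737316.
Step 6: alpha = 0.05. fail to reject H0.

R = 5, z = -0.3354, p = 0.737316, fail to reject H0.


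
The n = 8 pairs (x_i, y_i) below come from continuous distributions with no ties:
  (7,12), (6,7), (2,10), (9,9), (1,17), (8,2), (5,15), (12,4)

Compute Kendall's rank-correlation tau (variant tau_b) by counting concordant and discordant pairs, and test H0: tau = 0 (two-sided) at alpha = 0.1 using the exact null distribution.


Step 1: Enumerate the 28 unordered pairs (i,j) with i<j and classify each by sign(x_j-x_i) * sign(y_j-y_i).
  (1,2):dx=-1,dy=-5->C; (1,3):dx=-5,dy=-2->C; (1,4):dx=+2,dy=-3->D; (1,5):dx=-6,dy=+5->D
  (1,6):dx=+1,dy=-10->D; (1,7):dx=-2,dy=+3->D; (1,8):dx=+5,dy=-8->D; (2,3):dx=-4,dy=+3->D
  (2,4):dx=+3,dy=+2->C; (2,5):dx=-5,dy=+10->D; (2,6):dx=+2,dy=-5->D; (2,7):dx=-1,dy=+8->D
  (2,8):dx=+6,dy=-3->D; (3,4):dx=+7,dy=-1->D; (3,5):dx=-1,dy=+7->D; (3,6):dx=+6,dy=-8->D
  (3,7):dx=+3,dy=+5->C; (3,8):dx=+10,dy=-6->D; (4,5):dx=-8,dy=+8->D; (4,6):dx=-1,dy=-7->C
  (4,7):dx=-4,dy=+6->D; (4,8):dx=+3,dy=-5->D; (5,6):dx=+7,dy=-15->D; (5,7):dx=+4,dy=-2->D
  (5,8):dx=+11,dy=-13->D; (6,7):dx=-3,dy=+13->D; (6,8):dx=+4,dy=+2->C; (7,8):dx=+7,dy=-11->D
Step 2: C = 6, D = 22, total pairs = 28.
Step 3: tau = (C - D)/(n(n-1)/2) = (6 - 22)/28 = -0.571429.
Step 4: Exact two-sided p-value (enumerate n! = 40320 permutations of y under H0): p = 0.061012.
Step 5: alpha = 0.1. reject H0.

tau_b = -0.5714 (C=6, D=22), p = 0.061012, reject H0.


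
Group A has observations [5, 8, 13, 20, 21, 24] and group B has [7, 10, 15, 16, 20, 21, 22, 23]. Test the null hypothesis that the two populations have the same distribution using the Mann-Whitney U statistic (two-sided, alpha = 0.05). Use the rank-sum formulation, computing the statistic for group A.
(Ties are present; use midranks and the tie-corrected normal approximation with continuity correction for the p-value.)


Step 1: Combine and sort all 14 observations; assign midranks.
sorted (value, group): (5,X), (7,Y), (8,X), (10,Y), (13,X), (15,Y), (16,Y), (20,X), (20,Y), (21,X), (21,Y), (22,Y), (23,Y), (24,X)
ranks: 5->1, 7->2, 8->3, 10->4, 13->5, 15->6, 16->7, 20->8.5, 20->8.5, 21->10.5, 21->10.5, 22->12, 23->13, 24->14
Step 2: Rank sum for X: R1 = 1 + 3 + 5 + 8.5 + 10.5 + 14 = 42.
Step 3: U_X = R1 - n1(n1+1)/2 = 42 - 6*7/2 = 42 - 21 = 21.
       U_Y = n1*n2 - U_X = 48 - 21 = 27.
Step 4: Ties are present, so use the tie-corrected normal approximation (with continuity correction) for the p-value.
Step 5: p-value = 0.746347; compare to alpha = 0.05. fail to reject H0.

U_X = 21, p = 0.746347, fail to reject H0 at alpha = 0.05.


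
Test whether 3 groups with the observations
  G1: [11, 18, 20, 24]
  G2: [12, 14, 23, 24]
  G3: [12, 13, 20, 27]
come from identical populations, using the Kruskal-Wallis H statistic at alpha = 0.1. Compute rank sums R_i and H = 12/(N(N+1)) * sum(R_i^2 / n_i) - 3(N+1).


Step 1: Combine all N = 12 observations and assign midranks.
sorted (value, group, rank): (11,G1,1), (12,G2,2.5), (12,G3,2.5), (13,G3,4), (14,G2,5), (18,G1,6), (20,G1,7.5), (20,G3,7.5), (23,G2,9), (24,G1,10.5), (24,G2,10.5), (27,G3,12)
Step 2: Sum ranks within each group.
R_1 = 25 (n_1 = 4)
R_2 = 27 (n_2 = 4)
R_3 = 26 (n_3 = 4)
Step 3: H = 12/(N(N+1)) * sum(R_i^2/n_i) - 3(N+1)
     = 12/(12*13) * (25^2/4 + 27^2/4 + 26^2/4) - 3*13
     = 0.076923 * 507.5 - 39
     = 0.038462.
Step 4: Ties present; correction factor C = 1 - 18/(12^3 - 12) = 0.989510. Corrected H = 0.038462 / 0.989510 = 0.038869.
Step 5: Under H0, H ~ chi^2(2); p-value = 0.980753.
Step 6: alpha = 0.1. fail to reject H0.

H = 0.0389, df = 2, p = 0.980753, fail to reject H0.


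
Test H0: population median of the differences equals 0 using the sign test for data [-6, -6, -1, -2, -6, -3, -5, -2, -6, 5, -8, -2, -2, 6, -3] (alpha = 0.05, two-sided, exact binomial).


Step 1: Discard zero differences. Original n = 15; n_eff = number of nonzero differences = 15.
Nonzero differences (with sign): -6, -6, -1, -2, -6, -3, -5, -2, -6, +5, -8, -2, -2, +6, -3
Step 2: Count signs: positive = 2, negative = 13.
Step 3: Under H0: P(positive) = 0.5, so the number of positives S ~ Bin(15, 0.5).
Step 4: Two-sided exact p-value = sum of Bin(15,0.5) probabilities at or below the observed probability = 0.007385.
Step 5: alpha = 0.05. reject H0.

n_eff = 15, pos = 2, neg = 13, p = 0.007385, reject H0.


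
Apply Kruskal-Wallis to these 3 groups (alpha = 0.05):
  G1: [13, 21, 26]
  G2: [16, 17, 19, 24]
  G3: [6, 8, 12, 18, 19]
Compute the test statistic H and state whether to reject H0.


Step 1: Combine all N = 12 observations and assign midranks.
sorted (value, group, rank): (6,G3,1), (8,G3,2), (12,G3,3), (13,G1,4), (16,G2,5), (17,G2,6), (18,G3,7), (19,G2,8.5), (19,G3,8.5), (21,G1,10), (24,G2,11), (26,G1,12)
Step 2: Sum ranks within each group.
R_1 = 26 (n_1 = 3)
R_2 = 30.5 (n_2 = 4)
R_3 = 21.5 (n_3 = 5)
Step 3: H = 12/(N(N+1)) * sum(R_i^2/n_i) - 3(N+1)
     = 12/(12*13) * (26^2/3 + 30.5^2/4 + 21.5^2/5) - 3*13
     = 0.076923 * 550.346 - 39
     = 3.334295.
Step 4: Ties present; correction factor C = 1 - 6/(12^3 - 12) = 0.996503. Corrected H = 3.334295 / 0.996503 = 3.345994.
Step 5: Under H0, H ~ chi^2(2); p-value = 0.187684.
Step 6: alpha = 0.05. fail to reject H0.

H = 3.3460, df = 2, p = 0.187684, fail to reject H0.


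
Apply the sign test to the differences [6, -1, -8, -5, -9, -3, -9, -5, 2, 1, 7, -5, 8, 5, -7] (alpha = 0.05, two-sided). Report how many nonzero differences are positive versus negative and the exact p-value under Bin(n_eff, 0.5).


Step 1: Discard zero differences. Original n = 15; n_eff = number of nonzero differences = 15.
Nonzero differences (with sign): +6, -1, -8, -5, -9, -3, -9, -5, +2, +1, +7, -5, +8, +5, -7
Step 2: Count signs: positive = 6, negative = 9.
Step 3: Under H0: P(positive) = 0.5, so the number of positives S ~ Bin(15, 0.5).
Step 4: Two-sided exact p-value = sum of Bin(15,0.5) probabilities at or below the observed probability = 0.607239.
Step 5: alpha = 0.05. fail to reject H0.

n_eff = 15, pos = 6, neg = 9, p = 0.607239, fail to reject H0.


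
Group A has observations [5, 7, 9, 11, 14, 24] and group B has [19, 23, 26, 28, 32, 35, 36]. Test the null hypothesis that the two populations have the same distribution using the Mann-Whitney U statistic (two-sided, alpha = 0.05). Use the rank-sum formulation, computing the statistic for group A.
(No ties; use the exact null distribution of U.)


Step 1: Combine and sort all 13 observations; assign midranks.
sorted (value, group): (5,X), (7,X), (9,X), (11,X), (14,X), (19,Y), (23,Y), (24,X), (26,Y), (28,Y), (32,Y), (35,Y), (36,Y)
ranks: 5->1, 7->2, 9->3, 11->4, 14->5, 19->6, 23->7, 24->8, 26->9, 28->10, 32->11, 35->12, 36->13
Step 2: Rank sum for X: R1 = 1 + 2 + 3 + 4 + 5 + 8 = 23.
Step 3: U_X = R1 - n1(n1+1)/2 = 23 - 6*7/2 = 23 - 21 = 2.
       U_Y = n1*n2 - U_X = 42 - 2 = 40.
Step 4: No ties, so the exact null distribution of U (based on enumerating the C(13,6) = 1716 equally likely rank assignments) gives the two-sided p-value.
Step 5: p-value = 0.004662; compare to alpha = 0.05. reject H0.

U_X = 2, p = 0.004662, reject H0 at alpha = 0.05.


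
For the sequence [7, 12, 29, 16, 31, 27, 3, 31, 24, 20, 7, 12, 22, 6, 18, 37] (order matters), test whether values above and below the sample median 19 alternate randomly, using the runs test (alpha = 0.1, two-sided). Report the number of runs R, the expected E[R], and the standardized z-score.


Step 1: Compute median = 19; label A = above, B = below.
Labels in order: BBABAABAAABBABBA  (n_A = 8, n_B = 8)
Step 2: Count runs R = 10.
Step 3: Under H0 (random ordering), E[R] = 2*n_A*n_B/(n_A+n_B) + 1 = 2*8*8/16 + 1 = 9.0000.
        Var[R] = 2*n_A*n_B*(2*n_A*n_B - n_A - n_B) / ((n_A+n_B)^2 * (n_A+n_B-1)) = 14336/3840 = 3.7333.
        SD[R] = 1.9322.
Step 4: Continuity-corrected z = (R - 0.5 - E[R]) / SD[R] = (10 - 0.5 - 9.0000) / 1.9322 = 0.2588.
Step 5: Two-sided p-value via normal approximation = 2*(1 - Phi(|z|)) = 0.795809.
Step 6: alpha = 0.1. fail to reject H0.

R = 10, z = 0.2588, p = 0.795809, fail to reject H0.


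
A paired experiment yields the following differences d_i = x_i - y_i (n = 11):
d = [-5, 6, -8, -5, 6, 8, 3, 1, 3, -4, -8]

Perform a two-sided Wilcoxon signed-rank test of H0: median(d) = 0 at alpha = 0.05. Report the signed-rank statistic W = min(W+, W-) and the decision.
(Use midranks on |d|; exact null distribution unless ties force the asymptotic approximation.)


Step 1: Drop any zero differences (none here) and take |d_i|.
|d| = [5, 6, 8, 5, 6, 8, 3, 1, 3, 4, 8]
Step 2: Midrank |d_i| (ties get averaged ranks).
ranks: |5|->5.5, |6|->7.5, |8|->10, |5|->5.5, |6|->7.5, |8|->10, |3|->2.5, |1|->1, |3|->2.5, |4|->4, |8|->10
Step 3: Attach original signs; sum ranks with positive sign and with negative sign.
W+ = 7.5 + 7.5 + 10 + 2.5 + 1 + 2.5 = 31
W- = 5.5 + 10 + 5.5 + 4 + 10 = 35
(Check: W+ + W- = 66 should equal n(n+1)/2 = 66.)
Step 4: Test statistic W = min(W+, W-) = 31.
Step 5: Ties in |d|, so use the tie-corrected normal approximation.
        E[W] = n(n+1)/4 = 11*12/4 = 33.
        Tie groups: |d|=3 (t=2), |d|=5 (t=2), |d|=6 (t=2), |d|=8 (t=3); sum(t^3 - t) = 42.
        Var[W] = n(n+1)(2n+1)/24 - sum(t^3-t)/48 = 3036/24 - 42/48 = 125.625.
        z = (W - E[W]) / sqrt(Var[W]) = (31 - 33) / 11.2083 = -0.1784.
        Two-sided p = 2*Phi(z) = 0.858378.
Step 6: alpha = 0.05. fail to reject H0.

W+ = 31, W- = 35, W = min = 31, p = 0.858378, fail to reject H0.


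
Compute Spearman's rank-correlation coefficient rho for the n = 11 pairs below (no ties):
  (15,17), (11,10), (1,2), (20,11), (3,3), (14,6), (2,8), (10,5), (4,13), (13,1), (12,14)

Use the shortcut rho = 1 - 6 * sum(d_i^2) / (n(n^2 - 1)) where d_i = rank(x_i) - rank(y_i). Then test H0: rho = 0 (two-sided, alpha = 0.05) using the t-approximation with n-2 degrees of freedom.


Step 1: Rank x and y separately (midranks; no ties here).
rank(x): 15->10, 11->6, 1->1, 20->11, 3->3, 14->9, 2->2, 10->5, 4->4, 13->8, 12->7
rank(y): 17->11, 10->7, 2->2, 11->8, 3->3, 6->5, 8->6, 5->4, 13->9, 1->1, 14->10
Step 2: d_i = R_x(i) - R_y(i); compute d_i^2.
  (10-11)^2=1, (6-7)^2=1, (1-2)^2=1, (11-8)^2=9, (3-3)^2=0, (9-5)^2=16, (2-6)^2=16, (5-4)^2=1, (4-9)^2=25, (8-1)^2=49, (7-10)^2=9
sum(d^2) = 128.
Step 3: rho = 1 - 6*128 / (11*(11^2 - 1)) = 1 - 768/1320 = 0.418182.
Step 4: Under H0, t = rho * sqrt((n-2)/(1-rho^2)) = 1.3811 ~ t(9).
Step 5: Two-sided p-value from the t-distribution with 9 df = 0.200570.
Step 6: alpha = 0.05. fail to reject H0.

rho = 0.4182, p = 0.200570, fail to reject H0 at alpha = 0.05.


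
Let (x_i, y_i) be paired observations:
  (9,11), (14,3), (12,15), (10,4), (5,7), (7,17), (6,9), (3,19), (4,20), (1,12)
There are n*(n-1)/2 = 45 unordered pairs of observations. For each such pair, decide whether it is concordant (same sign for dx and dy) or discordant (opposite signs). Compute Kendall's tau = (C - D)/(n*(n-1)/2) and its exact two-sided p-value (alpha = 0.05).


Step 1: Enumerate the 45 unordered pairs (i,j) with i<j and classify each by sign(x_j-x_i) * sign(y_j-y_i).
  (1,2):dx=+5,dy=-8->D; (1,3):dx=+3,dy=+4->C; (1,4):dx=+1,dy=-7->D; (1,5):dx=-4,dy=-4->C
  (1,6):dx=-2,dy=+6->D; (1,7):dx=-3,dy=-2->C; (1,8):dx=-6,dy=+8->D; (1,9):dx=-5,dy=+9->D
  (1,10):dx=-8,dy=+1->D; (2,3):dx=-2,dy=+12->D; (2,4):dx=-4,dy=+1->D; (2,5):dx=-9,dy=+4->D
  (2,6):dx=-7,dy=+14->D; (2,7):dx=-8,dy=+6->D; (2,8):dx=-11,dy=+16->D; (2,9):dx=-10,dy=+17->D
  (2,10):dx=-13,dy=+9->D; (3,4):dx=-2,dy=-11->C; (3,5):dx=-7,dy=-8->C; (3,6):dx=-5,dy=+2->D
  (3,7):dx=-6,dy=-6->C; (3,8):dx=-9,dy=+4->D; (3,9):dx=-8,dy=+5->D; (3,10):dx=-11,dy=-3->C
  (4,5):dx=-5,dy=+3->D; (4,6):dx=-3,dy=+13->D; (4,7):dx=-4,dy=+5->D; (4,8):dx=-7,dy=+15->D
  (4,9):dx=-6,dy=+16->D; (4,10):dx=-9,dy=+8->D; (5,6):dx=+2,dy=+10->C; (5,7):dx=+1,dy=+2->C
  (5,8):dx=-2,dy=+12->D; (5,9):dx=-1,dy=+13->D; (5,10):dx=-4,dy=+5->D; (6,7):dx=-1,dy=-8->C
  (6,8):dx=-4,dy=+2->D; (6,9):dx=-3,dy=+3->D; (6,10):dx=-6,dy=-5->C; (7,8):dx=-3,dy=+10->D
  (7,9):dx=-2,dy=+11->D; (7,10):dx=-5,dy=+3->D; (8,9):dx=+1,dy=+1->C; (8,10):dx=-2,dy=-7->C
  (9,10):dx=-3,dy=-8->C
Step 2: C = 14, D = 31, total pairs = 45.
Step 3: tau = (C - D)/(n(n-1)/2) = (14 - 31)/45 = -0.377778.
Step 4: Exact two-sided p-value (enumerate n! = 3628800 permutations of y under H0): p = 0.155742.
Step 5: alpha = 0.05. fail to reject H0.

tau_b = -0.3778 (C=14, D=31), p = 0.155742, fail to reject H0.


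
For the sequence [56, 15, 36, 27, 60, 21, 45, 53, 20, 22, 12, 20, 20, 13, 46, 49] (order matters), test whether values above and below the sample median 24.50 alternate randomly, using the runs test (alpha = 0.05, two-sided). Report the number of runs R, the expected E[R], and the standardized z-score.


Step 1: Compute median = 24.50; label A = above, B = below.
Labels in order: ABAAABAABBBBBBAA  (n_A = 8, n_B = 8)
Step 2: Count runs R = 7.
Step 3: Under H0 (random ordering), E[R] = 2*n_A*n_B/(n_A+n_B) + 1 = 2*8*8/16 + 1 = 9.0000.
        Var[R] = 2*n_A*n_B*(2*n_A*n_B - n_A - n_B) / ((n_A+n_B)^2 * (n_A+n_B-1)) = 14336/3840 = 3.7333.
        SD[R] = 1.9322.
Step 4: Continuity-corrected z = (R + 0.5 - E[R]) / SD[R] = (7 + 0.5 - 9.0000) / 1.9322 = -0.7763.
Step 5: Two-sided p-value via normal approximation = 2*(1 - Phi(|z|)) = 0.437558.
Step 6: alpha = 0.05. fail to reject H0.

R = 7, z = -0.7763, p = 0.437558, fail to reject H0.
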